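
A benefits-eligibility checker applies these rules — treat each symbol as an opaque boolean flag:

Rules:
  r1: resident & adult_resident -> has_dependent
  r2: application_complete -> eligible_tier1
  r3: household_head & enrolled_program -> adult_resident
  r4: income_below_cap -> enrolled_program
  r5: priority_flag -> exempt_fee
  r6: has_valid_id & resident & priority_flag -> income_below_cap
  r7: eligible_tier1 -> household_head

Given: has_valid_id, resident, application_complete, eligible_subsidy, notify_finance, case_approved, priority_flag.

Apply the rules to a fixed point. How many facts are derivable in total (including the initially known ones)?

Round 1 fires r2, r5, r6, giving eligible_tier1, exempt_fee, income_below_cap.
Round 2 fires r4, r7, giving enrolled_program, household_head.
Round 3 fires r3, giving adult_resident.
Round 4 fires r1, giving has_dependent.
Closure: {adult_resident, application_complete, case_approved, eligible_subsidy, eligible_tier1, enrolled_program, exempt_fee, has_dependent, has_valid_id, household_head, income_below_cap, notify_finance, priority_flag, resident} — 14 facts.

14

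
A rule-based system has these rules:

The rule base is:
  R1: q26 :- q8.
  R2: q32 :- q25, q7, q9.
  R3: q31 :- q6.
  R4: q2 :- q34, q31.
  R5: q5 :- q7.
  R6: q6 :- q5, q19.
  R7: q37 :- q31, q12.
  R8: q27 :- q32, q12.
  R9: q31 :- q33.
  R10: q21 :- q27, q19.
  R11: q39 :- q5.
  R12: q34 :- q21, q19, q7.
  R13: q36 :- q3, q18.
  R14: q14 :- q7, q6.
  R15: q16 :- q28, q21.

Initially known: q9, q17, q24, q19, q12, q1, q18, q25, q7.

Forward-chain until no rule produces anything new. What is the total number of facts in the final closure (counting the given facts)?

20

Round 1: R2 [q32 :- q25, q7, q9.]; R5 [q5 :- q7.]. Adds q32, q5.
Round 2: R6 [q6 :- q5, q19.]; R8 [q27 :- q32, q12.]; R11 [q39 :- q5.]. Adds q6, q27, q39.
Round 3: R3 [q31 :- q6.]; R10 [q21 :- q27, q19.]; R14 [q14 :- q7, q6.]. Adds q31, q21, q14.
Round 4: R7 [q37 :- q31, q12.]; R12 [q34 :- q21, q19, q7.]. Adds q37, q34.
Round 5: R4 [q2 :- q34, q31.]. Adds q2.
Closure: {q1, q12, q14, q17, q18, q19, q2, q21, q24, q25, q27, q31, q32, q34, q37, q39, q5, q6, q7, q9} — 20 facts.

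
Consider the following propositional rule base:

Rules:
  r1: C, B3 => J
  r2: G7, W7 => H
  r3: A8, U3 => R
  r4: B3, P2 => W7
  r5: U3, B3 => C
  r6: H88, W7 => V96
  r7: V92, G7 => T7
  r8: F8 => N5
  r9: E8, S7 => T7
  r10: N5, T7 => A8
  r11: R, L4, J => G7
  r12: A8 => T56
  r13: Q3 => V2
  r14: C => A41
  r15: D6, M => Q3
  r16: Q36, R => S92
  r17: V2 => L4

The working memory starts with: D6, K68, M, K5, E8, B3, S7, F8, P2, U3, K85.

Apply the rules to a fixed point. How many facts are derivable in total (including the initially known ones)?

25

[1] r4 [B3, P2 => W7]; r5 [U3, B3 => C]; r8 [F8 => N5]; r9 [E8, S7 => T7]; r15 [D6, M => Q3]. ⇒ new: W7, C, N5, T7, Q3.
[2] r1 [C, B3 => J]; r10 [N5, T7 => A8]; r13 [Q3 => V2]; r14 [C => A41]. ⇒ new: J, A8, V2, A41.
[3] r3 [A8, U3 => R]; r12 [A8 => T56]; r17 [V2 => L4]. ⇒ new: R, T56, L4.
[4] r11 [R, L4, J => G7]. ⇒ new: G7.
[5] r2 [G7, W7 => H]. ⇒ new: H.
Closure: {A41, A8, B3, C, D6, E8, F8, G7, H, J, K5, K68, K85, L4, M, N5, P2, Q3, R, S7, T56, T7, U3, V2, W7} — 25 facts.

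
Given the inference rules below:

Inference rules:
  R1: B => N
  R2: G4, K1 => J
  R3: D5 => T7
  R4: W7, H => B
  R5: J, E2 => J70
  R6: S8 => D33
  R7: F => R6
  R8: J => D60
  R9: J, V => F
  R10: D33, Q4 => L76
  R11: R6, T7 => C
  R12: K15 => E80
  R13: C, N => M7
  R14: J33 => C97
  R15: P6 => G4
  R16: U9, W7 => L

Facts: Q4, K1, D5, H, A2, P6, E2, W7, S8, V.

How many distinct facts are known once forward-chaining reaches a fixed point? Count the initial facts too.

Round 1 — R3, R4, R6, R15, derive T7, B, D33, G4.
Round 2 — R1, R2, R10, derive N, J, L76.
Round 3 — R5, R8, R9, derive J70, D60, F.
Round 4 — R7, derive R6.
Round 5 — R11, derive C.
Round 6 — R13, derive M7.
Closure: {A2, B, C, D33, D5, D60, E2, F, G4, H, J, J70, K1, L76, M7, N, P6, Q4, R6, S8, T7, V, W7} — 23 facts.

23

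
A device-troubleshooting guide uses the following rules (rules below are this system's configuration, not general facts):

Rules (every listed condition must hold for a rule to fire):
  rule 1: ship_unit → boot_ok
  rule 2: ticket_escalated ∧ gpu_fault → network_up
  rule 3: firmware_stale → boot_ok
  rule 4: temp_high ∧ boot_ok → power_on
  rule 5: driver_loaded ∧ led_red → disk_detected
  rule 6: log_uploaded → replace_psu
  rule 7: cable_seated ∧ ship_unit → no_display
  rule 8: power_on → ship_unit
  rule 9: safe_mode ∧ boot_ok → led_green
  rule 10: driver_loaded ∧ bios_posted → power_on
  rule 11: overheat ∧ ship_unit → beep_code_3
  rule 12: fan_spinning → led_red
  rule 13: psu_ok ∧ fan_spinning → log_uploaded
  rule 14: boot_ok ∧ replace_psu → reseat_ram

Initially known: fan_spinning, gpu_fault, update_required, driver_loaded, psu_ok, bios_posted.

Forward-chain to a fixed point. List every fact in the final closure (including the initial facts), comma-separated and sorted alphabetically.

bios_posted, boot_ok, disk_detected, driver_loaded, fan_spinning, gpu_fault, led_red, log_uploaded, power_on, psu_ok, replace_psu, reseat_ram, ship_unit, update_required

[1] rule 10 [driver_loaded ∧ bios_posted → power_on]; rule 12 [fan_spinning → led_red]; rule 13 [psu_ok ∧ fan_spinning → log_uploaded]. ⇒ new: power_on, led_red, log_uploaded.
[2] rule 5 [driver_loaded ∧ led_red → disk_detected]; rule 6 [log_uploaded → replace_psu]; rule 8 [power_on → ship_unit]. ⇒ new: disk_detected, replace_psu, ship_unit.
[3] rule 1 [ship_unit → boot_ok]. ⇒ new: boot_ok.
[4] rule 14 [boot_ok ∧ replace_psu → reseat_ram]. ⇒ new: reseat_ram.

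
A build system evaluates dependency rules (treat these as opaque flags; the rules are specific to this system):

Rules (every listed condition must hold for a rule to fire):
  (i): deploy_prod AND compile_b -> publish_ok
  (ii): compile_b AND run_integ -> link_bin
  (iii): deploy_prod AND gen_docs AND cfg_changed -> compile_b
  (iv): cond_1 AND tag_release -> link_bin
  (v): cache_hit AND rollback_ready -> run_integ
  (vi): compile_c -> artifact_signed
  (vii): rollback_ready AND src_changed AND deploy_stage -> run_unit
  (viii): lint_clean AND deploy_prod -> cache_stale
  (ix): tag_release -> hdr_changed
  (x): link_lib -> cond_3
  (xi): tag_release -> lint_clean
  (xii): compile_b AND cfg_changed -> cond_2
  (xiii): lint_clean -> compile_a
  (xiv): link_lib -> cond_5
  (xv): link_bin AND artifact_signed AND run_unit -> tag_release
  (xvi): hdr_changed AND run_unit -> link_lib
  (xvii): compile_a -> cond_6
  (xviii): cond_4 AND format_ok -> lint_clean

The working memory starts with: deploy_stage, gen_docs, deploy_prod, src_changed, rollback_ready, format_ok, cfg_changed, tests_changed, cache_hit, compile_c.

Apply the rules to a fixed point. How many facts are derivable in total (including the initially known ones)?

Round 1 fires (iii), (v), (vi), (vii), giving compile_b, run_integ, artifact_signed, run_unit.
Round 2 fires (i), (ii), (xii), giving publish_ok, link_bin, cond_2.
Round 3 fires (xv), giving tag_release.
Round 4 fires (ix), (xi), giving hdr_changed, lint_clean.
Round 5 fires (viii), (xiii), (xvi), giving cache_stale, compile_a, link_lib.
Round 6 fires (x), (xiv), (xvii), giving cond_3, cond_5, cond_6.
Closure: {artifact_signed, cache_hit, cache_stale, cfg_changed, compile_a, compile_b, compile_c, cond_2, cond_3, cond_5, cond_6, deploy_prod, deploy_stage, format_ok, gen_docs, hdr_changed, link_bin, link_lib, lint_clean, publish_ok, rollback_ready, run_integ, run_unit, src_changed, tag_release, tests_changed} — 26 facts.

26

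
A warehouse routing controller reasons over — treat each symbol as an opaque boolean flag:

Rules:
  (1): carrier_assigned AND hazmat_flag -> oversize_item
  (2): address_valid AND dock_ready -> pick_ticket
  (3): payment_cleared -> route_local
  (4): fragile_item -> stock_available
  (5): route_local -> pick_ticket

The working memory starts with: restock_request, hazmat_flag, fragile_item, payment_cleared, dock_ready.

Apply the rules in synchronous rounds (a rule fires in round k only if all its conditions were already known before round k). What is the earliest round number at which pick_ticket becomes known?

Round 1: (3) [payment_cleared -> route_local]; (4) [fragile_item -> stock_available]. New: route_local, stock_available.
Round 2: (5) [route_local -> pick_ticket]. New: pick_ticket.
pick_ticket first appears in round 2.

2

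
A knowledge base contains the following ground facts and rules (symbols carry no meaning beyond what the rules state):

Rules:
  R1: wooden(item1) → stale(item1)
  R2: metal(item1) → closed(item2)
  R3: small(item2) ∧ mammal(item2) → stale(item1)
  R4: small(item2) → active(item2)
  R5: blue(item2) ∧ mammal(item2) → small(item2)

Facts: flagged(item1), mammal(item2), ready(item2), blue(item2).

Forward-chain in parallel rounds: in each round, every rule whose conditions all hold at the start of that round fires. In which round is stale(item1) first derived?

2

Round 1: R5 [blue(item2) ∧ mammal(item2) → small(item2)]. Adds small(item2).
Round 2: R3 [small(item2) ∧ mammal(item2) → stale(item1)]; R4 [small(item2) → active(item2)]. Adds stale(item1), active(item2).
stale(item1) first appears in round 2.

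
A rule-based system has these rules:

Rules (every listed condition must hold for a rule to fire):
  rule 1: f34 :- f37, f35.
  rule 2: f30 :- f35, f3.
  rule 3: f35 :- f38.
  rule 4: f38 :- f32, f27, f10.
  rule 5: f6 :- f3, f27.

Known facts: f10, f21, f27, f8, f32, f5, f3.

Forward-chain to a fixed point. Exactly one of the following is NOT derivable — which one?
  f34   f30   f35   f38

[1] rule 4 [f38 :- f32, f27, f10.]; rule 5 [f6 :- f3, f27.]. ⇒ new: f38, f6.
[2] rule 3 [f35 :- f38.]. ⇒ new: f35.
[3] rule 2 [f30 :- f35, f3.]. ⇒ new: f30.
Derived: f30 (round 3), f35 (round 2), f38 (round 1). f34 never appears in any round.

f34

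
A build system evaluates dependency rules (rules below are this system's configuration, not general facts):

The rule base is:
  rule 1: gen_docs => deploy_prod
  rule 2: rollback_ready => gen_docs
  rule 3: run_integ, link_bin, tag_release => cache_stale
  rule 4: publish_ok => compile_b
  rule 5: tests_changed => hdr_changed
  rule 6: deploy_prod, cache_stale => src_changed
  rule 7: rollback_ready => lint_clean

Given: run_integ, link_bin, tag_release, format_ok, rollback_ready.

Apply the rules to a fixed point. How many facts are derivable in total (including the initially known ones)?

10

Round 1: rule 2 [rollback_ready => gen_docs]; rule 3 [run_integ, link_bin, tag_release => cache_stale]; rule 7 [rollback_ready => lint_clean]. Adds gen_docs, cache_stale, lint_clean.
Round 2: rule 1 [gen_docs => deploy_prod]. Adds deploy_prod.
Round 3: rule 6 [deploy_prod, cache_stale => src_changed]. Adds src_changed.
Closure: {cache_stale, deploy_prod, format_ok, gen_docs, link_bin, lint_clean, rollback_ready, run_integ, src_changed, tag_release} — 10 facts.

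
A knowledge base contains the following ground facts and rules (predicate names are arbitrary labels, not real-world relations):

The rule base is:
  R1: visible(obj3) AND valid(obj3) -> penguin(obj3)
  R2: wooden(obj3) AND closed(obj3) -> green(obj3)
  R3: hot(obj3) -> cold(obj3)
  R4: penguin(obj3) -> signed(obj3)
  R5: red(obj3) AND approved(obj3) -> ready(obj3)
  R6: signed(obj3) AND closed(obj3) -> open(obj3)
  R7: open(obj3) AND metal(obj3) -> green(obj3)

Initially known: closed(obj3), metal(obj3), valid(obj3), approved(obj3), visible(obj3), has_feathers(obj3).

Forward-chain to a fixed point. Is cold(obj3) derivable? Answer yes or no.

no

Round 1: R1 [visible(obj3) AND valid(obj3) -> penguin(obj3)]. New: penguin(obj3).
Round 2: R4 [penguin(obj3) -> signed(obj3)]. New: signed(obj3).
Round 3: R6 [signed(obj3) AND closed(obj3) -> open(obj3)]. New: open(obj3).
Round 4: R7 [open(obj3) AND metal(obj3) -> green(obj3)]. New: green(obj3).
Fixed point reached. cold(obj3) is concluded only by R3; R3 needs hot(obj3) (never derived).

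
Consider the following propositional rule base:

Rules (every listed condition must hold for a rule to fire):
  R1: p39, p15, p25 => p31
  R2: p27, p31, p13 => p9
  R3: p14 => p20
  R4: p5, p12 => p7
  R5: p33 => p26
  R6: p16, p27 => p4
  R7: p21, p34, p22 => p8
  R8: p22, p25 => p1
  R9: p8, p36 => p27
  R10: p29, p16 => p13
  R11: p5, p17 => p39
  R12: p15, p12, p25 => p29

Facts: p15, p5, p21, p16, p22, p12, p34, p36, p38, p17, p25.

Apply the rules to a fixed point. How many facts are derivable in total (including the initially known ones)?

Round 1: R4 [p5, p12 => p7]; R7 [p21, p34, p22 => p8]; R8 [p22, p25 => p1]; R11 [p5, p17 => p39]; R12 [p15, p12, p25 => p29]. Adds p7, p8, p1, p39, p29.
Round 2: R1 [p39, p15, p25 => p31]; R9 [p8, p36 => p27]; R10 [p29, p16 => p13]. Adds p31, p27, p13.
Round 3: R2 [p27, p31, p13 => p9]; R6 [p16, p27 => p4]. Adds p9, p4.
Closure: {p1, p12, p13, p15, p16, p17, p21, p22, p25, p27, p29, p31, p34, p36, p38, p39, p4, p5, p7, p8, p9} — 21 facts.

21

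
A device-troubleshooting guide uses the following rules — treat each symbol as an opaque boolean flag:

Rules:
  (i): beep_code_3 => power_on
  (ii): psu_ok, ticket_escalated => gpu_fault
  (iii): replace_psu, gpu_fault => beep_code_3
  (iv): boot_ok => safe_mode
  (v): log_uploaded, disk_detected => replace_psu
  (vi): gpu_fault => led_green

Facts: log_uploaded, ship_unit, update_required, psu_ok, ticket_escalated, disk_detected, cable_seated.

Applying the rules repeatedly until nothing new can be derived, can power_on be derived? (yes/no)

Round 1: (ii) [psu_ok, ticket_escalated => gpu_fault]; (v) [log_uploaded, disk_detected => replace_psu]. New: gpu_fault, replace_psu.
Round 2: (iii) [replace_psu, gpu_fault => beep_code_3]; (vi) [gpu_fault => led_green]. New: beep_code_3, led_green.
Round 3: (i) [beep_code_3 => power_on]. New: power_on.
power_on appears in round 3, so it is derivable.

yes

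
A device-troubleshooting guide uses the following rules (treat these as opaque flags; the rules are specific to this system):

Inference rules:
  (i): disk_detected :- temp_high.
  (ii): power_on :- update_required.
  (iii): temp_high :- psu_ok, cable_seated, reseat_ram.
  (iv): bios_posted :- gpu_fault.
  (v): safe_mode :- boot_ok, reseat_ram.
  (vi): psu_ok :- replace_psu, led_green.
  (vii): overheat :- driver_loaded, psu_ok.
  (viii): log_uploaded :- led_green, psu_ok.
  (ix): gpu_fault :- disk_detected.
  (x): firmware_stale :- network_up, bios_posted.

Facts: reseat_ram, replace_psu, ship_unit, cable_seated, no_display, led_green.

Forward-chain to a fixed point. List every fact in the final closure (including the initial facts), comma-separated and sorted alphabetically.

[1] (vi) [psu_ok :- replace_psu, led_green.]. ⇒ new: psu_ok.
[2] (iii) [temp_high :- psu_ok, cable_seated, reseat_ram.]; (viii) [log_uploaded :- led_green, psu_ok.]. ⇒ new: temp_high, log_uploaded.
[3] (i) [disk_detected :- temp_high.]. ⇒ new: disk_detected.
[4] (ix) [gpu_fault :- disk_detected.]. ⇒ new: gpu_fault.
[5] (iv) [bios_posted :- gpu_fault.]. ⇒ new: bios_posted.

bios_posted, cable_seated, disk_detected, gpu_fault, led_green, log_uploaded, no_display, psu_ok, replace_psu, reseat_ram, ship_unit, temp_high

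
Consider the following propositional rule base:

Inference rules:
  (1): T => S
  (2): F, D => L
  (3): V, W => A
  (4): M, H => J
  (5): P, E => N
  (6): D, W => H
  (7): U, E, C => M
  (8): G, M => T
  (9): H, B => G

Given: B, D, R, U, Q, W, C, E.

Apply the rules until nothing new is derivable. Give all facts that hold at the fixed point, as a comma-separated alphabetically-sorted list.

Round 1: (6) [D, W => H]; (7) [U, E, C => M]. New: H, M.
Round 2: (4) [M, H => J]; (9) [H, B => G]. New: J, G.
Round 3: (8) [G, M => T]. New: T.
Round 4: (1) [T => S]. New: S.

B, C, D, E, G, H, J, M, Q, R, S, T, U, W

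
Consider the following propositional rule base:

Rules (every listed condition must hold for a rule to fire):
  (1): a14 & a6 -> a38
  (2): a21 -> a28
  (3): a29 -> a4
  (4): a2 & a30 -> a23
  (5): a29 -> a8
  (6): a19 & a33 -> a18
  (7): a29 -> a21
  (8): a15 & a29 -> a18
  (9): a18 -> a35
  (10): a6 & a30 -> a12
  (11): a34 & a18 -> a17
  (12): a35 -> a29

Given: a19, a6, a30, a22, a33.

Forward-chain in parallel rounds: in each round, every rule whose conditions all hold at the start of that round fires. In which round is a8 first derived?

4

Round 1 — (6), (10), derive a18, a12.
Round 2 — (9), derive a35.
Round 3 — (12), derive a29.
Round 4 — (3), (5), (7), derive a4, a8, a21.
a8 first appears in round 4.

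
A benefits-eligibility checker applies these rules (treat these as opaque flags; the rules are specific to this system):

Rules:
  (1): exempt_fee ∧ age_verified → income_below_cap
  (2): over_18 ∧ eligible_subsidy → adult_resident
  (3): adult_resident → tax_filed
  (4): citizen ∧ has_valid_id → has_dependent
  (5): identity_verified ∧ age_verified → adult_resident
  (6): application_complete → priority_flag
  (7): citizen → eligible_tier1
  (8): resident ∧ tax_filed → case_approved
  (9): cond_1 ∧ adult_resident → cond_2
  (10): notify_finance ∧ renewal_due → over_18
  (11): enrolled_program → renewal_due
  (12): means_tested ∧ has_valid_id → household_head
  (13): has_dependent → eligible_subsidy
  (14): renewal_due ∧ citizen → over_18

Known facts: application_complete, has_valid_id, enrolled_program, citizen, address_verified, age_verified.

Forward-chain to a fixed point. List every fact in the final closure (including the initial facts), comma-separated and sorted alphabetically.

address_verified, adult_resident, age_verified, application_complete, citizen, eligible_subsidy, eligible_tier1, enrolled_program, has_dependent, has_valid_id, over_18, priority_flag, renewal_due, tax_filed

[1] (4) [citizen ∧ has_valid_id → has_dependent]; (6) [application_complete → priority_flag]; (7) [citizen → eligible_tier1]; (11) [enrolled_program → renewal_due]. ⇒ new: has_dependent, priority_flag, eligible_tier1, renewal_due.
[2] (13) [has_dependent → eligible_subsidy]; (14) [renewal_due ∧ citizen → over_18]. ⇒ new: eligible_subsidy, over_18.
[3] (2) [over_18 ∧ eligible_subsidy → adult_resident]. ⇒ new: adult_resident.
[4] (3) [adult_resident → tax_filed]. ⇒ new: tax_filed.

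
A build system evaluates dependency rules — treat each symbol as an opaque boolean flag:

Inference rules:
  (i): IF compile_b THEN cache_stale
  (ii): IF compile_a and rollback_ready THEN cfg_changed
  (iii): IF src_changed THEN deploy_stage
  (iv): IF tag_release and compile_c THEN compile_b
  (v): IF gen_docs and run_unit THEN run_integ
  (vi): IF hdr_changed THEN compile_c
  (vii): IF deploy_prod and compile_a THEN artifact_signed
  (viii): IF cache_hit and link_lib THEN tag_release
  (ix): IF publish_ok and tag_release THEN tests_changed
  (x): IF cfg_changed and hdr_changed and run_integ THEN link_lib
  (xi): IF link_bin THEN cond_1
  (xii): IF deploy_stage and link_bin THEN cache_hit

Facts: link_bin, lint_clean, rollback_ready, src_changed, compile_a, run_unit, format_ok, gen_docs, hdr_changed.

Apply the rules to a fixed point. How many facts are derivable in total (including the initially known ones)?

Round 1: (ii) [IF compile_a and rollback_ready THEN cfg_changed]; (iii) [IF src_changed THEN deploy_stage]; (v) [IF gen_docs and run_unit THEN run_integ]; (vi) [IF hdr_changed THEN compile_c]; (xi) [IF link_bin THEN cond_1]. New: cfg_changed, deploy_stage, run_integ, compile_c, cond_1.
Round 2: (x) [IF cfg_changed and hdr_changed and run_integ THEN link_lib]; (xii) [IF deploy_stage and link_bin THEN cache_hit]. New: link_lib, cache_hit.
Round 3: (viii) [IF cache_hit and link_lib THEN tag_release]. New: tag_release.
Round 4: (iv) [IF tag_release and compile_c THEN compile_b]. New: compile_b.
Round 5: (i) [IF compile_b THEN cache_stale]. New: cache_stale.
Closure: {cache_hit, cache_stale, cfg_changed, compile_a, compile_b, compile_c, cond_1, deploy_stage, format_ok, gen_docs, hdr_changed, link_bin, link_lib, lint_clean, rollback_ready, run_integ, run_unit, src_changed, tag_release} — 19 facts.

19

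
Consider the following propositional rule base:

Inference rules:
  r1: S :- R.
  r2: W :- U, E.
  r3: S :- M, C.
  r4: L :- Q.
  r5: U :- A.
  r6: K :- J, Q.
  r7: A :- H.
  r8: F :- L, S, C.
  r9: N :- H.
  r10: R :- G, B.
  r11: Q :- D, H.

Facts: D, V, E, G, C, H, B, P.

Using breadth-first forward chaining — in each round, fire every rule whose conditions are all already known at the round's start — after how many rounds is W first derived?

Round 1 fires r7, r9, r10, r11, giving A, N, R, Q.
Round 2 fires r1, r4, r5, giving S, L, U.
Round 3 fires r2, r8, giving W, F.
W first appears in round 3.

3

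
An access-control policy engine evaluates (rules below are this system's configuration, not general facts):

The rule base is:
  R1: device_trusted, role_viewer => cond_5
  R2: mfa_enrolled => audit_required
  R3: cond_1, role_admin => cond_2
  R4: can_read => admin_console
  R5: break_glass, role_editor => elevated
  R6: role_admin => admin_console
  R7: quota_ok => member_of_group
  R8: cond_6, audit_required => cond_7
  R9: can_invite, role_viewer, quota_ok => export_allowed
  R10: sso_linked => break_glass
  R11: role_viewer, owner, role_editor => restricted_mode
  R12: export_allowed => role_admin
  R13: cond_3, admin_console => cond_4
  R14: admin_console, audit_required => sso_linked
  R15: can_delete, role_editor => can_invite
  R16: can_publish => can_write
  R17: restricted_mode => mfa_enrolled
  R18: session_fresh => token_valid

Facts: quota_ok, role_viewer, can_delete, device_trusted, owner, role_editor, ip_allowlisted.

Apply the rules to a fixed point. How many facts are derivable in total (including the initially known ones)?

19

Round 1 — R1, R7, R11, R15, derive cond_5, member_of_group, restricted_mode, can_invite.
Round 2 — R9, R17, derive export_allowed, mfa_enrolled.
Round 3 — R2, R12, derive audit_required, role_admin.
Round 4 — R6, derive admin_console.
Round 5 — R14, derive sso_linked.
Round 6 — R10, derive break_glass.
Round 7 — R5, derive elevated.
Closure: {admin_console, audit_required, break_glass, can_delete, can_invite, cond_5, device_trusted, elevated, export_allowed, ip_allowlisted, member_of_group, mfa_enrolled, owner, quota_ok, restricted_mode, role_admin, role_editor, role_viewer, sso_linked} — 19 facts.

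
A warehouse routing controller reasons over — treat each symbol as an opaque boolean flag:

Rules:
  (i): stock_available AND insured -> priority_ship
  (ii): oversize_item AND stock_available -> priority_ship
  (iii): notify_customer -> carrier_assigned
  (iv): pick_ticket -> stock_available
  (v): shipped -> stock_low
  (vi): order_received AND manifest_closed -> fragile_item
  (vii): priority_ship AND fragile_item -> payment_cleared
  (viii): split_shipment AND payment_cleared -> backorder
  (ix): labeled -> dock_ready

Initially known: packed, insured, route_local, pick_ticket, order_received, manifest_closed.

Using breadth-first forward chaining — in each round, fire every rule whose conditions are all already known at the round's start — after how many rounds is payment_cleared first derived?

Round 1 — (iv), (vi), derive stock_available, fragile_item.
Round 2 — (i), derive priority_ship.
Round 3 — (vii), derive payment_cleared.
payment_cleared first appears in round 3.

3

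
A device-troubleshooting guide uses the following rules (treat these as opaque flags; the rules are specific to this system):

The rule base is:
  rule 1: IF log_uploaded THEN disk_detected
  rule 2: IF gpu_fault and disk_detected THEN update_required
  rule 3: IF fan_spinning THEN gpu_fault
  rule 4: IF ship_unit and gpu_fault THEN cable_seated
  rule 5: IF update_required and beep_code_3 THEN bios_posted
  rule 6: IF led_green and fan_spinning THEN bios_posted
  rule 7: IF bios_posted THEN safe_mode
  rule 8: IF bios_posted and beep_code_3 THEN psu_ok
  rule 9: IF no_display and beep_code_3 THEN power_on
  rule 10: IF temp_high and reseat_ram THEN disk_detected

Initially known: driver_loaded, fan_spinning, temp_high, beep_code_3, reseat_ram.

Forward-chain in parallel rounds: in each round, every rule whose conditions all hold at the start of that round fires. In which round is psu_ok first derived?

Round 1: rule 3 [IF fan_spinning THEN gpu_fault]; rule 10 [IF temp_high and reseat_ram THEN disk_detected]. Adds gpu_fault, disk_detected.
Round 2: rule 2 [IF gpu_fault and disk_detected THEN update_required]. Adds update_required.
Round 3: rule 5 [IF update_required and beep_code_3 THEN bios_posted]. Adds bios_posted.
Round 4: rule 7 [IF bios_posted THEN safe_mode]; rule 8 [IF bios_posted and beep_code_3 THEN psu_ok]. Adds safe_mode, psu_ok.
psu_ok first appears in round 4.

4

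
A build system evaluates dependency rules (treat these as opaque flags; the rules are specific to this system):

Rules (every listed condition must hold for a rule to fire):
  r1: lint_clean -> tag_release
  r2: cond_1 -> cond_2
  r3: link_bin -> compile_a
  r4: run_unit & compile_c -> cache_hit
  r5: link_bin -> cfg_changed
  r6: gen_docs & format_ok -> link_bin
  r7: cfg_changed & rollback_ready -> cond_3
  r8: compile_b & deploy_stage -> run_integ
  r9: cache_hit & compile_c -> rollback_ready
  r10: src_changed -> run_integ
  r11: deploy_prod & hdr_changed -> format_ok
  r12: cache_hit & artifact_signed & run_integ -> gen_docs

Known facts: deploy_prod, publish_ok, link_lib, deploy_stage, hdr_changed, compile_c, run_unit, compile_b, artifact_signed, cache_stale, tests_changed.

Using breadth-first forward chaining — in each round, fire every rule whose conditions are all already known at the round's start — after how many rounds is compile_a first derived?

Round 1 fires r4, r8, r11, giving cache_hit, run_integ, format_ok.
Round 2 fires r9, r12, giving rollback_ready, gen_docs.
Round 3 fires r6, giving link_bin.
Round 4 fires r3, r5, giving compile_a, cfg_changed.
compile_a first appears in round 4.

4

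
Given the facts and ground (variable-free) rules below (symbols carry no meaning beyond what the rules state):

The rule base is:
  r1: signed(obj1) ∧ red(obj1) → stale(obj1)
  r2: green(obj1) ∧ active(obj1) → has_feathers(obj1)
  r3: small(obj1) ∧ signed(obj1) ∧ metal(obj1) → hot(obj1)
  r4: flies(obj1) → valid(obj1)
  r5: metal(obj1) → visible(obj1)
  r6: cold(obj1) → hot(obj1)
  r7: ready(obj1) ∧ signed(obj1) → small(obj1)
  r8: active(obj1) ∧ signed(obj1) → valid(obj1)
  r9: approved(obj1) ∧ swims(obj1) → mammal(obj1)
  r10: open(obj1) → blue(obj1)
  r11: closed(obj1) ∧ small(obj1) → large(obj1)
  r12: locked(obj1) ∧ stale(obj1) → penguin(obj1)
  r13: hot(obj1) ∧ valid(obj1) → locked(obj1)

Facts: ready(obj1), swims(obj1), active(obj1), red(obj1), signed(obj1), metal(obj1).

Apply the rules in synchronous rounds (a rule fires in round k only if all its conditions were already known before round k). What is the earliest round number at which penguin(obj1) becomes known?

4

Round 1 — r1, r5, r7, r8, derive stale(obj1), visible(obj1), small(obj1), valid(obj1).
Round 2 — r3, derive hot(obj1).
Round 3 — r13, derive locked(obj1).
Round 4 — r12, derive penguin(obj1).
penguin(obj1) first appears in round 4.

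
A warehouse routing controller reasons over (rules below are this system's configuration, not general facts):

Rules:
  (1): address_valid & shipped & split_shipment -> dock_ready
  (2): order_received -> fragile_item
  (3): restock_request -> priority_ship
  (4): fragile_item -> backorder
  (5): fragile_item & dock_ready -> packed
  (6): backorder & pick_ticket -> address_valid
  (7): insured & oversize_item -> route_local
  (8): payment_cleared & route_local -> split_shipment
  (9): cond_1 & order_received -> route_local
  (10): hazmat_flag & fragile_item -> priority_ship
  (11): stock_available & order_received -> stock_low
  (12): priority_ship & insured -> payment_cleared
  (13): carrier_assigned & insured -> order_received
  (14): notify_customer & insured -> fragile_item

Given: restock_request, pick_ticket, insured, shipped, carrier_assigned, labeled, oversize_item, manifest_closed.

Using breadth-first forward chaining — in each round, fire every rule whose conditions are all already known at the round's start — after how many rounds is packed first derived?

6

Round 1: (3) [restock_request -> priority_ship]; (7) [insured & oversize_item -> route_local]; (13) [carrier_assigned & insured -> order_received]. New: priority_ship, route_local, order_received.
Round 2: (2) [order_received -> fragile_item]; (12) [priority_ship & insured -> payment_cleared]. New: fragile_item, payment_cleared.
Round 3: (4) [fragile_item -> backorder]; (8) [payment_cleared & route_local -> split_shipment]. New: backorder, split_shipment.
Round 4: (6) [backorder & pick_ticket -> address_valid]. New: address_valid.
Round 5: (1) [address_valid & shipped & split_shipment -> dock_ready]. New: dock_ready.
Round 6: (5) [fragile_item & dock_ready -> packed]. New: packed.
packed first appears in round 6.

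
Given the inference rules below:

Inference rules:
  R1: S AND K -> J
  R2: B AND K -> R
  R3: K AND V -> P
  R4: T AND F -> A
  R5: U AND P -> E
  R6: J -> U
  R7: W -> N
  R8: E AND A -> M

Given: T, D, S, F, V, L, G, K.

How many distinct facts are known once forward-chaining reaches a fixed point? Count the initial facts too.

14

Round 1 — R1, R3, R4, derive J, P, A.
Round 2 — R6, derive U.
Round 3 — R5, derive E.
Round 4 — R8, derive M.
Closure: {A, D, E, F, G, J, K, L, M, P, S, T, U, V} — 14 facts.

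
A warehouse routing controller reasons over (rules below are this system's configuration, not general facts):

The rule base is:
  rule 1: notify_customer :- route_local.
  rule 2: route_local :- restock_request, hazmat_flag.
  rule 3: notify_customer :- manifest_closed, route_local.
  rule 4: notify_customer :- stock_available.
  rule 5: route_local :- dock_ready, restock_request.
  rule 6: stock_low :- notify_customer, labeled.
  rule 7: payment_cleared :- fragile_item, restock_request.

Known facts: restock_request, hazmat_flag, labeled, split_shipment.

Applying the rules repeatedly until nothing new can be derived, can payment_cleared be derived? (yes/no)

no

Round 1: rule 2 [route_local :- restock_request, hazmat_flag.]. Adds route_local.
Round 2: rule 1 [notify_customer :- route_local.]. Adds notify_customer.
Round 3: rule 6 [stock_low :- notify_customer, labeled.]. Adds stock_low.
Fixed point reached. payment_cleared is concluded only by rule 7; rule 7 needs fragile_item (never derived).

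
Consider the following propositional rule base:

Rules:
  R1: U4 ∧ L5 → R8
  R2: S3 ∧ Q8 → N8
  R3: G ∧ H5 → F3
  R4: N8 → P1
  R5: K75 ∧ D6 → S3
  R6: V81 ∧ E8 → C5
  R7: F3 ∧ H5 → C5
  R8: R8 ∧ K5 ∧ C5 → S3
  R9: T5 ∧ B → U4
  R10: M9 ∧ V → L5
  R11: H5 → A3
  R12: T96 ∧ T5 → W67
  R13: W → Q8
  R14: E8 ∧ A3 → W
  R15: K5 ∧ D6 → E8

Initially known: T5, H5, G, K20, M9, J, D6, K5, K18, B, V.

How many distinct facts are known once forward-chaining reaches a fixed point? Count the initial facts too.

Round 1 — R3, R9, R10, R11, R15, derive F3, U4, L5, A3, E8.
Round 2 — R1, R7, R14, derive R8, C5, W.
Round 3 — R8, R13, derive S3, Q8.
Round 4 — R2, derive N8.
Round 5 — R4, derive P1.
Closure: {A3, B, C5, D6, E8, F3, G, H5, J, K18, K20, K5, L5, M9, N8, P1, Q8, R8, S3, T5, U4, V, W} — 23 facts.

23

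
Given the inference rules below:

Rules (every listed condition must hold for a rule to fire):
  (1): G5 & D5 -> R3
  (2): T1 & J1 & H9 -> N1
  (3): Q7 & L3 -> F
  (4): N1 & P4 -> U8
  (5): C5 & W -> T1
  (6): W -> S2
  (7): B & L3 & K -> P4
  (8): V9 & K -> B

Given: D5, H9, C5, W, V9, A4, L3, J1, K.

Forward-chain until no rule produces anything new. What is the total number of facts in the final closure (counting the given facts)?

15

Round 1 — (5), (6), (8), derive T1, S2, B.
Round 2 — (2), (7), derive N1, P4.
Round 3 — (4), derive U8.
Closure: {A4, B, C5, D5, H9, J1, K, L3, N1, P4, S2, T1, U8, V9, W} — 15 facts.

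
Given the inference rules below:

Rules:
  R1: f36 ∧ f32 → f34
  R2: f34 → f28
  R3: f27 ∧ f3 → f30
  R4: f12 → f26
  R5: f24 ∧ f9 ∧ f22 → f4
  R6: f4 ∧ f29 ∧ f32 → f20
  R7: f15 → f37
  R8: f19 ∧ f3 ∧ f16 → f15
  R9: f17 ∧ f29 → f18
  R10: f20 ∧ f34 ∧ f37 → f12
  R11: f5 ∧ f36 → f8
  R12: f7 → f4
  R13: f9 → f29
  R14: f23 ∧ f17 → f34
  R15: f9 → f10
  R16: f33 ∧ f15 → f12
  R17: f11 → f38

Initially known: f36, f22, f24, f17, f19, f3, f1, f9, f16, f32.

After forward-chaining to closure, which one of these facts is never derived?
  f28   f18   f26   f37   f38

f38

[1] R1 [f36 ∧ f32 → f34]; R5 [f24 ∧ f9 ∧ f22 → f4]; R8 [f19 ∧ f3 ∧ f16 → f15]; R13 [f9 → f29]; R15 [f9 → f10]. ⇒ new: f34, f4, f15, f29, f10.
[2] R2 [f34 → f28]; R6 [f4 ∧ f29 ∧ f32 → f20]; R7 [f15 → f37]; R9 [f17 ∧ f29 → f18]. ⇒ new: f28, f20, f37, f18.
[3] R10 [f20 ∧ f34 ∧ f37 → f12]. ⇒ new: f12.
[4] R4 [f12 → f26]. ⇒ new: f26.
Derived: f28 (round 2), f37 (round 2), f18 (round 2), f26 (round 4). f38 never appears in any round.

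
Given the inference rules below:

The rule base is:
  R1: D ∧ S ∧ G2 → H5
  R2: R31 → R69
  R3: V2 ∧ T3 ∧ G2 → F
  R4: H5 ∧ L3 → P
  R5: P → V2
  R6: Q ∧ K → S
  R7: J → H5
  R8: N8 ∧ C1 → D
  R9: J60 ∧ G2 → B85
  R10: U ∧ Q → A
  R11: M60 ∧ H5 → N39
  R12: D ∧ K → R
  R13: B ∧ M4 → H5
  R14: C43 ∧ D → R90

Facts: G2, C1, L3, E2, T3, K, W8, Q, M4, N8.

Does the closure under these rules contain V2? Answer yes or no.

yes

Round 1: R6 [Q ∧ K → S]; R8 [N8 ∧ C1 → D]. New: S, D.
Round 2: R1 [D ∧ S ∧ G2 → H5]; R12 [D ∧ K → R]. New: H5, R.
Round 3: R4 [H5 ∧ L3 → P]. New: P.
Round 4: R5 [P → V2]. New: V2.
Round 5: R3 [V2 ∧ T3 ∧ G2 → F]. New: F.
V2 appears in round 4, so it is derivable.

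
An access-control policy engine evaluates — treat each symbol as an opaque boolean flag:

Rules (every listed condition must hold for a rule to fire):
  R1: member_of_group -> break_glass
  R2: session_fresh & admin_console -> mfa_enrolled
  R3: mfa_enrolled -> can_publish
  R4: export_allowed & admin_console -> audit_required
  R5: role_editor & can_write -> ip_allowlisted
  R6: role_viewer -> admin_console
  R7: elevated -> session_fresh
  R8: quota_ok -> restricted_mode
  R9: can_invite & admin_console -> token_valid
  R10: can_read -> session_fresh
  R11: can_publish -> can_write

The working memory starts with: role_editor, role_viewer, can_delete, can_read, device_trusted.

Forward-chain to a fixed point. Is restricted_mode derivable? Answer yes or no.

no

Round 1: R6 [role_viewer -> admin_console]; R10 [can_read -> session_fresh]. New: admin_console, session_fresh.
Round 2: R2 [session_fresh & admin_console -> mfa_enrolled]. New: mfa_enrolled.
Round 3: R3 [mfa_enrolled -> can_publish]. New: can_publish.
Round 4: R11 [can_publish -> can_write]. New: can_write.
Round 5: R5 [role_editor & can_write -> ip_allowlisted]. New: ip_allowlisted.
Fixed point reached. restricted_mode is concluded only by R8; R8 needs quota_ok (never derived).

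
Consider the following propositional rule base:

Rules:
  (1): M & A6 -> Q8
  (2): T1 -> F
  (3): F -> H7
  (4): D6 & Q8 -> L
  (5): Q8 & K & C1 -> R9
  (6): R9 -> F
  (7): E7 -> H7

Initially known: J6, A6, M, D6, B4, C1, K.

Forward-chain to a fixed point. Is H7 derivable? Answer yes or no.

yes

[1] (1) [M & A6 -> Q8]. ⇒ new: Q8.
[2] (4) [D6 & Q8 -> L]; (5) [Q8 & K & C1 -> R9]. ⇒ new: L, R9.
[3] (6) [R9 -> F]. ⇒ new: F.
[4] (3) [F -> H7]. ⇒ new: H7.
H7 appears in round 4, so it is derivable.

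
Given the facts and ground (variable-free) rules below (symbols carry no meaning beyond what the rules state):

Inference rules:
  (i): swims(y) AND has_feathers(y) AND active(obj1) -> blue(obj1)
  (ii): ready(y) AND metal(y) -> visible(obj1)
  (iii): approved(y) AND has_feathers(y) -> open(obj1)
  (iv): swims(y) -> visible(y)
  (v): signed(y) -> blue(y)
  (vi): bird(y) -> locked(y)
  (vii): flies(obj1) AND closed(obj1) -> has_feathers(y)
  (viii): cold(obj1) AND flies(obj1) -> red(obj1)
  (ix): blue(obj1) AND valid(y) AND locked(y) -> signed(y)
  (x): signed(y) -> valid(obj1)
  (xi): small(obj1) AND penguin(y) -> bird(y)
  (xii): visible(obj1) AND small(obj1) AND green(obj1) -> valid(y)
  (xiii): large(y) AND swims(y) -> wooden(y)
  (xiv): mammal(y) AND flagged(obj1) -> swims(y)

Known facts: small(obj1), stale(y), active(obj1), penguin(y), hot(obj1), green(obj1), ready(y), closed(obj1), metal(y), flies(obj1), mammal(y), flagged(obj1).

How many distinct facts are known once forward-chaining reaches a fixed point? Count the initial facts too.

23

Round 1: (ii) [ready(y) AND metal(y) -> visible(obj1)]; (vii) [flies(obj1) AND closed(obj1) -> has_feathers(y)]; (xi) [small(obj1) AND penguin(y) -> bird(y)]; (xiv) [mammal(y) AND flagged(obj1) -> swims(y)]. Adds visible(obj1), has_feathers(y), bird(y), swims(y).
Round 2: (i) [swims(y) AND has_feathers(y) AND active(obj1) -> blue(obj1)]; (iv) [swims(y) -> visible(y)]; (vi) [bird(y) -> locked(y)]; (xii) [visible(obj1) AND small(obj1) AND green(obj1) -> valid(y)]. Adds blue(obj1), visible(y), locked(y), valid(y).
Round 3: (ix) [blue(obj1) AND valid(y) AND locked(y) -> signed(y)]. Adds signed(y).
Round 4: (v) [signed(y) -> blue(y)]; (x) [signed(y) -> valid(obj1)]. Adds blue(y), valid(obj1).
Closure: {active(obj1), bird(y), blue(obj1), blue(y), closed(obj1), flagged(obj1), flies(obj1), green(obj1), has_feathers(y), hot(obj1), locked(y), mammal(y), metal(y), penguin(y), ready(y), signed(y), small(obj1), stale(y), swims(y), valid(obj1), valid(y), visible(obj1), visible(y)} — 23 facts.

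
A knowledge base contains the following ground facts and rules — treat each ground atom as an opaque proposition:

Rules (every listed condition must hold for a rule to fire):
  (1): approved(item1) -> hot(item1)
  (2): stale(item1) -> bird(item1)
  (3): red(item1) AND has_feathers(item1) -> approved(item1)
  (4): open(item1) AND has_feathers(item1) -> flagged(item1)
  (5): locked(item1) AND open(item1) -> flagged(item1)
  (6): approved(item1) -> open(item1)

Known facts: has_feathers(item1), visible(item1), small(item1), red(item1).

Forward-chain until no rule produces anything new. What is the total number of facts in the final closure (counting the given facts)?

8

Round 1 fires (3), giving approved(item1).
Round 2 fires (1), (6), giving hot(item1), open(item1).
Round 3 fires (4), giving flagged(item1).
Closure: {approved(item1), flagged(item1), has_feathers(item1), hot(item1), open(item1), red(item1), small(item1), visible(item1)} — 8 facts.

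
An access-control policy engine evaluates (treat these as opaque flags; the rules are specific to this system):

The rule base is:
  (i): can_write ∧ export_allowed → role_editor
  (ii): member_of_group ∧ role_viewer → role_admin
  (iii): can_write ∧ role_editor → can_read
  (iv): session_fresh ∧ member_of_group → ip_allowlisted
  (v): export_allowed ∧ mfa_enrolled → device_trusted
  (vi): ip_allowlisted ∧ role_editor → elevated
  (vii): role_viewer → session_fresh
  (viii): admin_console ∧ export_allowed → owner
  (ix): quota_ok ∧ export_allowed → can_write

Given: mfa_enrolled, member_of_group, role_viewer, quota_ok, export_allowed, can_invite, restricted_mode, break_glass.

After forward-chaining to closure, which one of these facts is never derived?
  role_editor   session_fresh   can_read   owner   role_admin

owner

[1] (ii) [member_of_group ∧ role_viewer → role_admin]; (v) [export_allowed ∧ mfa_enrolled → device_trusted]; (vii) [role_viewer → session_fresh]; (ix) [quota_ok ∧ export_allowed → can_write]. ⇒ new: role_admin, device_trusted, session_fresh, can_write.
[2] (i) [can_write ∧ export_allowed → role_editor]; (iv) [session_fresh ∧ member_of_group → ip_allowlisted]. ⇒ new: role_editor, ip_allowlisted.
[3] (iii) [can_write ∧ role_editor → can_read]; (vi) [ip_allowlisted ∧ role_editor → elevated]. ⇒ new: can_read, elevated.
Derived: role_admin (round 1), session_fresh (round 1), can_read (round 3), role_editor (round 2). owner never appears in any round.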